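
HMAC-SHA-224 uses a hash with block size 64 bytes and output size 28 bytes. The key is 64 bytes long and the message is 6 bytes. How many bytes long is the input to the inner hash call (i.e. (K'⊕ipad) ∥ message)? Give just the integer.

Key is 64 ≤ 64 bytes, zero-padded: |K'| = 64.
Inner input = (K'⊕ipad) ∥ m → 64 + 6 = 70 bytes.

70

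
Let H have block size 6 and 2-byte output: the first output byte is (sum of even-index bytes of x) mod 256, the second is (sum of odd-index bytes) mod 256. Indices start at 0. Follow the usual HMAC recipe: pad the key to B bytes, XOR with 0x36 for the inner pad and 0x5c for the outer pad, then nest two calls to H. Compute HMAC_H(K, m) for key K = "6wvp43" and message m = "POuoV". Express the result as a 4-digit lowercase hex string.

5910

Key "6wvp43" = 36 77 76 70 34 33 is exactly B = 6 bytes: K' = 36 77 76 70 34 33.
K' ⊕ ipad = 00 41 40 46 02 05.  K' ⊕ opad = 6a 2b 2a 2c 68 6f.
Inner input = (K'⊕ipad) ∥ m = 00 41 40 46 02 05 ∥ 50 4f 75 6f 56.
Inner hash: even-index sum = 349 mod 256 = 93; odd-index sum = 330 mod 256 = 74 → 5d 4a.
Outer input = (K'⊕opad) ∥ inner = 6a 2b 2a 2c 68 6f ∥ 5d 4a.
Outer hash (tag): even-index sum = 345 mod 256 = 89; odd-index sum = 272 mod 256 = 16 → 59 10.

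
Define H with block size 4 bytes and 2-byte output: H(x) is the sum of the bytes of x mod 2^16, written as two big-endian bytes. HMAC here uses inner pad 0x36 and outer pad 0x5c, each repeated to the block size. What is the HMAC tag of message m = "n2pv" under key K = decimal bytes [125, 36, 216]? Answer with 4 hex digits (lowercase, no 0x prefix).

0183

Key decimal bytes [125, 36, 216] = 7d 24 d8 is 3 bytes ≤ B = 4; zero-pad to 4 bytes: K' = 7d 24 d8 00.
K' ⊕ ipad = 4b 12 ee 36.  K' ⊕ opad = 21 78 84 5c.
Inner input = (K'⊕ipad) ∥ m = 4b 12 ee 36 ∥ 6e 32 70 76.
Inner hash: sum = 75+18+238+54+110+50+112+118 = 775 → 03 07.
Outer input = (K'⊕opad) ∥ inner = 21 78 84 5c ∥ 03 07.
Outer hash (tag): sum = 33+120+132+92+3+7 = 387 → 01 83.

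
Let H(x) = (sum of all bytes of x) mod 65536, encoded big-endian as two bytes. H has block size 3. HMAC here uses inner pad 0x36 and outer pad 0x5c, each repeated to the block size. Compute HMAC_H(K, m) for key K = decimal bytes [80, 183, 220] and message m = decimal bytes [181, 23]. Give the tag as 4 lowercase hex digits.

Key decimal bytes [80, 183, 220] = 50 b7 dc is exactly B = 3 bytes: K' = 50 b7 dc.
K' ⊕ ipad = 66 81 ea.  K' ⊕ opad = 0c eb 80.
Inner input = (K'⊕ipad) ∥ m = 66 81 ea ∥ b5 17.
Inner hash: sum = 102+129+234+181+23 = 669 → 02 9d.
Outer input = (K'⊕opad) ∥ inner = 0c eb 80 ∥ 02 9d.
Outer hash (tag): sum = 12+235+128+2+157 = 534 → 02 16.

0216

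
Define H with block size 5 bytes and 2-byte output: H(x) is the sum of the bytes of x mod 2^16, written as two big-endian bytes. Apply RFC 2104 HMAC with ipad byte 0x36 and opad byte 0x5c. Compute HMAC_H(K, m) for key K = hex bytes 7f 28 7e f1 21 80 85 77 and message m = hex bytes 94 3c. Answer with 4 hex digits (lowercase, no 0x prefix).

Key hex bytes 7f 28 7e f1 21 80 85 77 is 8 bytes > B = 5, so hash it first: H(key) = 03 b3, then zero-pad to 5 bytes: K' = 03 b3 00 00 00.
K' ⊕ ipad = 35 85 36 36 36.  K' ⊕ opad = 5f ef 5c 5c 5c.
Inner input = (K'⊕ipad) ∥ m = 35 85 36 36 36 ∥ 94 3c.
Inner hash: sum = 53+133+54+54+54+148+60 = 556 → 02 2c.
Outer input = (K'⊕opad) ∥ inner = 5f ef 5c 5c 5c ∥ 02 2c.
Outer hash (tag): sum = 95+239+92+92+92+2+44 = 656 → 02 90.

0290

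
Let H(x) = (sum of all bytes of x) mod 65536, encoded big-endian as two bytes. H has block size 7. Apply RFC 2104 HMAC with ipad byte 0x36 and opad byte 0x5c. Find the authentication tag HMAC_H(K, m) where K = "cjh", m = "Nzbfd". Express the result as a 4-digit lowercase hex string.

02f7

Key "cjh" = 63 6a 68 is 3 bytes ≤ B = 7; zero-pad to 7 bytes: K' = 63 6a 68 00 00 00 00.
K' ⊕ ipad = 55 5c 5e 36 36 36 36.  K' ⊕ opad = 3f 36 34 5c 5c 5c 5c.
Inner input = (K'⊕ipad) ∥ m = 55 5c 5e 36 36 36 36 ∥ 4e 7a 62 66 64.
Inner hash: sum = 85+92+94+54+54+54+54+78+122+98+102+100 = 987 → 03 db.
Outer input = (K'⊕opad) ∥ inner = 3f 36 34 5c 5c 5c 5c ∥ 03 db.
Outer hash (tag): sum = 63+54+52+92+92+92+92+3+219 = 759 → 02 f7.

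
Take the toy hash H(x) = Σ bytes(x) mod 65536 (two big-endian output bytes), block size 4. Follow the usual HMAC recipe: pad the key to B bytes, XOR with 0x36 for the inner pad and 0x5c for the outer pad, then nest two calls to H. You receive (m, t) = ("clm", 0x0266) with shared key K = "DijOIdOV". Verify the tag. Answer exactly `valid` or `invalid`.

Key "DijOIdOV" = 44 69 6a 4f 49 64 4f 56 is 8 bytes > B = 4, so hash it first: H(key) = 02 b8, then zero-pad to 4 bytes: K' = 02 b8 00 00.
K' ⊕ ipad = 34 8e 36 36; K' ⊕ opad = 5e e4 5c 5c.
Inner hash: sum = 52+142+54+54+99+108+109 = 618 → 02 6a.
Outer hash (recomputed tag): sum = 94+228+92+92+2+106 = 614 → 02 66.
Recomputed tag = 0266; claimed = 0266 → match.

valid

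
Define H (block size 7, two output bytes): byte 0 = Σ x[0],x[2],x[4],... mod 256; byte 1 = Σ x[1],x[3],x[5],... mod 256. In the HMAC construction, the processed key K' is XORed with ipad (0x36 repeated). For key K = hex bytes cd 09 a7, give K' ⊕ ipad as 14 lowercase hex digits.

Key hex bytes cd 09 a7 is 3 bytes ≤ B = 7; zero-pad to 7 bytes: K' = cd 09 a7 00 00 00 00.
XOR each byte with 0x36: cd⊕36=fb, 09⊕36=3f, a7⊕36=91, 00⊕36=36, 00⊕36=36, 00⊕36=36, 00⊕36=36.

fb3f9136363636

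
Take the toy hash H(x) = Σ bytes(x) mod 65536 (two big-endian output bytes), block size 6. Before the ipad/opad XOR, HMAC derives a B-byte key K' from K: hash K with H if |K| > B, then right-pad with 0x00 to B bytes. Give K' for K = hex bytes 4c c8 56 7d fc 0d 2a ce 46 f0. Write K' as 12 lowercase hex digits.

051e00000000

|K| = 10 > B = 6, so first hash the key.
H(K): sum = 76+200+86+125+252+13+42+206+70+240 = 1310 → 05 1e.
Zero-pad H(K) = 05 1e to 6 bytes: K' = 05 1e 00 00 00 00.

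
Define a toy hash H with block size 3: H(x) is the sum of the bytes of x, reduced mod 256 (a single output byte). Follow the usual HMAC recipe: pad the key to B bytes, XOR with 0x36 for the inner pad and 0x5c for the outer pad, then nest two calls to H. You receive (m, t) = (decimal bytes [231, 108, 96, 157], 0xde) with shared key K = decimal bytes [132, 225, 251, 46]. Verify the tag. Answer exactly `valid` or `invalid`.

invalid

Key decimal bytes [132, 225, 251, 46] = 84 e1 fb 2e is 4 bytes > B = 3, so hash it first: H(key) = 8e, then zero-pad to 3 bytes: K' = 8e 00 00.
K' ⊕ ipad = b8 36 36; K' ⊕ opad = d2 5c 5c.
Inner hash: sum = 184+54+54+231+108+96+157 = 884; mod 256 = 116 → 74.
Outer hash (recomputed tag): sum = 210+92+92+116 = 510; mod 256 = 254 → fe.
Recomputed tag = fe; claimed = de → mismatch.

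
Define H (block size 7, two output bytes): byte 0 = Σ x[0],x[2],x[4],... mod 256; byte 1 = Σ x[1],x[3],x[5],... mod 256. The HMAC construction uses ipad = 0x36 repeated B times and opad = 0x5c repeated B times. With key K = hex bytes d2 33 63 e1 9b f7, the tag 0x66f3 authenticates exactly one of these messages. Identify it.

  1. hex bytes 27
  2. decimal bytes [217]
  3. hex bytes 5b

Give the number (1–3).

2

Key hex bytes d2 33 63 e1 9b f7 is 6 bytes ≤ B = 7; zero-pad to 7 bytes: K' = d2 33 63 e1 9b f7 00.
K' ⊕ ipad = e4 05 55 d7 ad c1 36; K' ⊕ opad = 8e 6f 3f bd c7 ab 5c.
m1: inner = H(e4 05 55 d7 ad c1 36 27) = 1c c4; tag = H(8e 6f 3f bd c7 ab 5c 1c c4) = b4f3
m2: inner = H(e4 05 55 d7 ad c1 36 d9) = 1c 76; tag = H(8e 6f 3f bd c7 ab 5c 1c 76) = 66f3 ← matches
m3: inner = H(e4 05 55 d7 ad c1 36 5b) = 1c f8; tag = H(8e 6f 3f bd c7 ab 5c 1c f8) = e8f3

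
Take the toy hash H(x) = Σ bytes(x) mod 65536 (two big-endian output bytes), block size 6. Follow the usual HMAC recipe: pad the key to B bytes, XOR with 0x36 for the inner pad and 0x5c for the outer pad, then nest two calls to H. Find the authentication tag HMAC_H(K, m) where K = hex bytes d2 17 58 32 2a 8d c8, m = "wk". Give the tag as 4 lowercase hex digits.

0330

Key hex bytes d2 17 58 32 2a 8d c8 is 7 bytes > B = 6, so hash it first: H(key) = 02 f2, then zero-pad to 6 bytes: K' = 02 f2 00 00 00 00.
K' ⊕ ipad = 34 c4 36 36 36 36.  K' ⊕ opad = 5e ae 5c 5c 5c 5c.
Inner input = (K'⊕ipad) ∥ m = 34 c4 36 36 36 36 ∥ 77 6b.
Inner hash: sum = 52+196+54+54+54+54+119+107 = 690 → 02 b2.
Outer input = (K'⊕opad) ∥ inner = 5e ae 5c 5c 5c 5c ∥ 02 b2.
Outer hash (tag): sum = 94+174+92+92+92+92+2+178 = 816 → 03 30.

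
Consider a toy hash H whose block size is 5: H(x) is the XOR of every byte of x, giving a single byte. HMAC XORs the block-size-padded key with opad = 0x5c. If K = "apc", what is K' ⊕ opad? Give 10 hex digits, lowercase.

3d2c3f5c5c

Key "apc" = 61 70 63 is 3 bytes ≤ B = 5; zero-pad to 5 bytes: K' = 61 70 63 00 00.
XOR each byte with 0x5c: 61⊕5c=3d, 70⊕5c=2c, 63⊕5c=3f, 00⊕5c=5c, 00⊕5c=5c.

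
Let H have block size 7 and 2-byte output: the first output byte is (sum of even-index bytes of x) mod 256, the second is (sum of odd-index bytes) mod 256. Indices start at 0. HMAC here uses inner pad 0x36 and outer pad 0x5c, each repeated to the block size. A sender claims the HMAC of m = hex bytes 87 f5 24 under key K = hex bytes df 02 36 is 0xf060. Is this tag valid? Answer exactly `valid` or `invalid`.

Key hex bytes df 02 36 is 3 bytes ≤ B = 7; zero-pad to 7 bytes: K' = df 02 36 00 00 00 00.
K' ⊕ ipad = e9 34 00 36 36 36 36; K' ⊕ opad = 83 5e 6a 5c 5c 5c 5c.
Inner hash: even-index sum = 586 mod 256 = 74; odd-index sum = 331 mod 256 = 75 → 4a 4b.
Outer hash (recomputed tag): even-index sum = 496 mod 256 = 240; odd-index sum = 352 mod 256 = 96 → f0 60.
Recomputed tag = f060; claimed = f060 → match.

valid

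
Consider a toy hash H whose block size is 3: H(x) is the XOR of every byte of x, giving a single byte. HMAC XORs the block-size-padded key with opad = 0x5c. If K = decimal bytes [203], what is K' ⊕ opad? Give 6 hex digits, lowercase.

975c5c

Key decimal bytes [203] = cb is 1 byte ≤ B = 3; zero-pad to 3 bytes: K' = cb 00 00.
XOR each byte with 0x5c: cb⊕5c=97, 00⊕5c=5c, 00⊕5c=5c.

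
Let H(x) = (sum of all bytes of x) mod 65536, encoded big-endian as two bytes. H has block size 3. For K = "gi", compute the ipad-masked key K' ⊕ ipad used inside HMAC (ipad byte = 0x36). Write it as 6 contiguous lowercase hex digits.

Key "gi" = 67 69 is 2 bytes ≤ B = 3; zero-pad to 3 bytes: K' = 67 69 00.
XOR each byte with 0x36: 67⊕36=51, 69⊕36=5f, 00⊕36=36.

515f36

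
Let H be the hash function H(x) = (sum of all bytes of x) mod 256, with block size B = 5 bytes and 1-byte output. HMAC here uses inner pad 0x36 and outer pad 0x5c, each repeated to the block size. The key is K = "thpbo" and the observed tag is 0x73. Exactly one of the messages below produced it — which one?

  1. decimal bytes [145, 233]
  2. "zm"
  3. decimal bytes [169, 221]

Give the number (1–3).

Key "thpbo" = 74 68 70 62 6f is exactly B = 5 bytes: K' = 74 68 70 62 6f.
K' ⊕ ipad = 42 5e 46 54 59; K' ⊕ opad = 28 34 2c 3e 33.
m1: inner = H(42 5e 46 54 59 91 e9) = 0d; tag = H(28 34 2c 3e 33 0d) = 06
m2: inner = H(42 5e 46 54 59 7a 6d) = 7a; tag = H(28 34 2c 3e 33 7a) = 73 ← matches
m3: inner = H(42 5e 46 54 59 a9 dd) = 19; tag = H(28 34 2c 3e 33 19) = 12

2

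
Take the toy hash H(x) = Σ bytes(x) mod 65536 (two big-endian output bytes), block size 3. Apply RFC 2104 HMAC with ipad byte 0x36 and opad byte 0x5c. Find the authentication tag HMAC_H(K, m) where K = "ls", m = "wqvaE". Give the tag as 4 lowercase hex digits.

Key "ls" = 6c 73 is 2 bytes ≤ B = 3; zero-pad to 3 bytes: K' = 6c 73 00.
K' ⊕ ipad = 5a 45 36.  K' ⊕ opad = 30 2f 5c.
Inner input = (K'⊕ipad) ∥ m = 5a 45 36 ∥ 77 71 76 61 45.
Inner hash: sum = 90+69+54+119+113+118+97+69 = 729 → 02 d9.
Outer input = (K'⊕opad) ∥ inner = 30 2f 5c ∥ 02 d9.
Outer hash (tag): sum = 48+47+92+2+217 = 406 → 01 96.

0196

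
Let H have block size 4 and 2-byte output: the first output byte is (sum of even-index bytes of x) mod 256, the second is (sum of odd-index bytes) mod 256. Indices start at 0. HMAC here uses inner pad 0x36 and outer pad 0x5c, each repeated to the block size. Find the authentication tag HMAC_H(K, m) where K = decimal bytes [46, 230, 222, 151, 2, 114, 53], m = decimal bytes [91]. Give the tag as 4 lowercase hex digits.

811e

Key decimal bytes [46, 230, 222, 151, 2, 114, 53] = 2e e6 de 97 02 72 35 is 7 bytes > B = 4, so hash it first: H(key) = 43 ef, then zero-pad to 4 bytes: K' = 43 ef 00 00.
K' ⊕ ipad = 75 d9 36 36.  K' ⊕ opad = 1f b3 5c 5c.
Inner input = (K'⊕ipad) ∥ m = 75 d9 36 36 ∥ 5b.
Inner hash: even-index sum = 262 mod 256 = 6; odd-index sum = 271 mod 256 = 15 → 06 0f.
Outer input = (K'⊕opad) ∥ inner = 1f b3 5c 5c ∥ 06 0f.
Outer hash (tag): even-index sum = 129 mod 256 = 129; odd-index sum = 286 mod 256 = 30 → 81 1e.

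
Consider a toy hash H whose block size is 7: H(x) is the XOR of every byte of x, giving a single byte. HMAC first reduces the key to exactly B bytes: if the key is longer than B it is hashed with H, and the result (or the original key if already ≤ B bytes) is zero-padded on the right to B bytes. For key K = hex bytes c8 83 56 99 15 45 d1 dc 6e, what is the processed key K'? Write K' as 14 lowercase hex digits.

b7000000000000

|K| = 9 > B = 7, so first hash the key.
H(K): XOR c8⊕83⊕56⊕99⊕15⊕45⊕d1⊕dc⊕6e = b7.
Zero-pad H(K) = b7 to 7 bytes: K' = b7 00 00 00 00 00 00.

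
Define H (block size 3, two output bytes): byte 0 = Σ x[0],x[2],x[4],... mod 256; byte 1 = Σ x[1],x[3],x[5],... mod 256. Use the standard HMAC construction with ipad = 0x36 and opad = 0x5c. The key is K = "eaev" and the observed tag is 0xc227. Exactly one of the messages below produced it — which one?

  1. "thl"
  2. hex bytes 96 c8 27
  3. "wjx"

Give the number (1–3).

Key "eaev" = 65 61 65 76 is 4 bytes > B = 3, so hash it first: H(key) = ca d7, then zero-pad to 3 bytes: K' = ca d7 00.
K' ⊕ ipad = fc e1 36; K' ⊕ opad = 96 8b 5c.
m1: inner = H(fc e1 36 74 68 6c) = 9a c1; tag = H(96 8b 5c 9a c1) = b325
m2: inner = H(fc e1 36 96 c8 27) = fa 9e; tag = H(96 8b 5c fa 9e) = 9085
m3: inner = H(fc e1 36 77 6a 78) = 9c d0; tag = H(96 8b 5c 9c d0) = c227 ← matches

3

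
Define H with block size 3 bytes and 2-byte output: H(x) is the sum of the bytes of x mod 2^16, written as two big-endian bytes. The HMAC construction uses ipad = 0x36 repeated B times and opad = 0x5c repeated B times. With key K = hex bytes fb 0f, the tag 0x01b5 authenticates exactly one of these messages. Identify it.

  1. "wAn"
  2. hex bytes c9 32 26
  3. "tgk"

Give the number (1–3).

Key hex bytes fb 0f is 2 bytes ≤ B = 3; zero-pad to 3 bytes: K' = fb 0f 00.
K' ⊕ ipad = cd 39 36; K' ⊕ opad = a7 53 5c.
m1: inner = H(cd 39 36 77 41 6e) = 02 62; tag = H(a7 53 5c 02 62) = 01ba
m2: inner = H(cd 39 36 c9 32 26) = 02 5d; tag = H(a7 53 5c 02 5d) = 01b5 ← matches
m3: inner = H(cd 39 36 74 67 6b) = 02 82; tag = H(a7 53 5c 02 82) = 01da

2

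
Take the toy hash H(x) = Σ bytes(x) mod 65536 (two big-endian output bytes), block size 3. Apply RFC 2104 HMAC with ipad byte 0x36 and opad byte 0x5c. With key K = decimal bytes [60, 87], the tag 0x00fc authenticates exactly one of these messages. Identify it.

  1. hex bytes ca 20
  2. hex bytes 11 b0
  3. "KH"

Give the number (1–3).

3

Key decimal bytes [60, 87] = 3c 57 is 2 bytes ≤ B = 3; zero-pad to 3 bytes: K' = 3c 57 00.
K' ⊕ ipad = 0a 61 36; K' ⊕ opad = 60 0b 5c.
m1: inner = H(0a 61 36 ca 20) = 01 8b; tag = H(60 0b 5c 01 8b) = 0153
m2: inner = H(0a 61 36 11 b0) = 01 62; tag = H(60 0b 5c 01 62) = 012a
m3: inner = H(0a 61 36 4b 48) = 01 34; tag = H(60 0b 5c 01 34) = 00fc ← matches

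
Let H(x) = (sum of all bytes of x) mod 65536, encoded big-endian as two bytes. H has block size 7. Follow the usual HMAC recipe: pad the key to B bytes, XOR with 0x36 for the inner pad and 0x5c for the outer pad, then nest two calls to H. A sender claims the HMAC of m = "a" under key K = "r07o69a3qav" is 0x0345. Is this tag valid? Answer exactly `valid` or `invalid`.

Key "r07o69a3qav" = 72 30 37 6f 36 39 61 33 71 61 76 is 11 bytes > B = 7, so hash it first: H(key) = 03 93, then zero-pad to 7 bytes: K' = 03 93 00 00 00 00 00.
K' ⊕ ipad = 35 a5 36 36 36 36 36; K' ⊕ opad = 5f cf 5c 5c 5c 5c 5c.
Inner hash: sum = 53+165+54+54+54+54+54+97 = 585 → 02 49.
Outer hash (recomputed tag): sum = 95+207+92+92+92+92+92+2+73 = 837 → 03 45.
Recomputed tag = 0345; claimed = 0345 → match.

valid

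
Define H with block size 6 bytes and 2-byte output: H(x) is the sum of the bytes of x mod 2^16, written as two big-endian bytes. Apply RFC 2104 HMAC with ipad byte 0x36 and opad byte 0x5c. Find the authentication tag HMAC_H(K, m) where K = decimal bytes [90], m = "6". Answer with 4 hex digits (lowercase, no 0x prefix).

Key decimal bytes [90] = 5a is 1 byte ≤ B = 6; zero-pad to 6 bytes: K' = 5a 00 00 00 00 00.
K' ⊕ ipad = 6c 36 36 36 36 36.  K' ⊕ opad = 06 5c 5c 5c 5c 5c.
Inner input = (K'⊕ipad) ∥ m = 6c 36 36 36 36 36 ∥ 36.
Inner hash: sum = 108+54+54+54+54+54+54 = 432 → 01 b0.
Outer input = (K'⊕opad) ∥ inner = 06 5c 5c 5c 5c 5c ∥ 01 b0.
Outer hash (tag): sum = 6+92+92+92+92+92+1+176 = 643 → 02 83.

0283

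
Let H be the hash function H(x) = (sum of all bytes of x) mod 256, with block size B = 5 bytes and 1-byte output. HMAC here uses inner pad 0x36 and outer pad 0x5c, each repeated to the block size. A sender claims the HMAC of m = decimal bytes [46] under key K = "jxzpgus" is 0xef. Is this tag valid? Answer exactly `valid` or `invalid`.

Key "jxzpgus" = 6a 78 7a 70 67 75 73 is 7 bytes > B = 5, so hash it first: H(key) = 1b, then zero-pad to 5 bytes: K' = 1b 00 00 00 00.
K' ⊕ ipad = 2d 36 36 36 36; K' ⊕ opad = 47 5c 5c 5c 5c.
Inner hash: sum = 45+54+54+54+54+46 = 307; mod 256 = 51 → 33.
Outer hash (recomputed tag): sum = 71+92+92+92+92+51 = 490; mod 256 = 234 → ea.
Recomputed tag = ea; claimed = ef → mismatch.

invalid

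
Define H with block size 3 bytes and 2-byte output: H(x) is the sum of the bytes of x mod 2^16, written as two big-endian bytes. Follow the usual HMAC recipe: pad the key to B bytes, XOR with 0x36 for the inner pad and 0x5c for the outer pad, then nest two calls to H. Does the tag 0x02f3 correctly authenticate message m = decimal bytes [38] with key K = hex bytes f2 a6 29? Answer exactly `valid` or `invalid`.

invalid

Key hex bytes f2 a6 29 is exactly B = 3 bytes: K' = f2 a6 29.
K' ⊕ ipad = c4 90 1f; K' ⊕ opad = ae fa 75.
Inner hash: sum = 196+144+31+38 = 409 → 01 99.
Outer hash (recomputed tag): sum = 174+250+117+1+153 = 695 → 02 b7.
Recomputed tag = 02b7; claimed = 02f3 → mismatch.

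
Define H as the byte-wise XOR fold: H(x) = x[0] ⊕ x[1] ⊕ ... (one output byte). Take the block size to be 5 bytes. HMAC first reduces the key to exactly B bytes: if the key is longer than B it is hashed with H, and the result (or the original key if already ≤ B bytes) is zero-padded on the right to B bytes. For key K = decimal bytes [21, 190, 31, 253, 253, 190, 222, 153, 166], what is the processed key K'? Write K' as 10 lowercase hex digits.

|K| = 9 > B = 5, so first hash the key.
H(K): XOR 15⊕be⊕1f⊕fd⊕fd⊕be⊕de⊕99⊕a6 = eb.
Zero-pad H(K) = eb to 5 bytes: K' = eb 00 00 00 00.

eb00000000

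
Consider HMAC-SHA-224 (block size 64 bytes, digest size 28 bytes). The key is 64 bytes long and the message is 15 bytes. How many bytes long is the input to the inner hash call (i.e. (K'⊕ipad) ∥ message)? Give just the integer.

79

Key is 64 ≤ 64 bytes, zero-padded: |K'| = 64.
Inner input = (K'⊕ipad) ∥ m → 64 + 15 = 79 bytes.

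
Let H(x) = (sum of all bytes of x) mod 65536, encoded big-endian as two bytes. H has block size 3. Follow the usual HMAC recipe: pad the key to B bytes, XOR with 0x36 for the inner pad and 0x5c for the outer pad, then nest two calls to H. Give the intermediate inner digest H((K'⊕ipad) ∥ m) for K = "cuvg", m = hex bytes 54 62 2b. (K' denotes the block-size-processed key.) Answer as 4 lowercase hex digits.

01d1

Key "cuvg" = 63 75 76 67 is 4 bytes > B = 3, so hash it first: H(key) = 01 b5, then zero-pad to 3 bytes: K' = 01 b5 00.
K' ⊕ ipad = 37 83 36.
Inner input = 37 83 36 ∥ 54 62 2b.
Inner hash: sum = 55+131+54+84+98+43 = 465 → 01 d1.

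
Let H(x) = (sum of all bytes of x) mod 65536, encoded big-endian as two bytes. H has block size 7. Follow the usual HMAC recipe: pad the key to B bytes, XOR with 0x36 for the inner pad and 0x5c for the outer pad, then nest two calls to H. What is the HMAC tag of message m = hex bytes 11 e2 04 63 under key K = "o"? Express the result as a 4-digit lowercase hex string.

Key "o" = 6f is 1 byte ≤ B = 7; zero-pad to 7 bytes: K' = 6f 00 00 00 00 00 00.
K' ⊕ ipad = 59 36 36 36 36 36 36.  K' ⊕ opad = 33 5c 5c 5c 5c 5c 5c.
Inner input = (K'⊕ipad) ∥ m = 59 36 36 36 36 36 36 ∥ 11 e2 04 63.
Inner hash: sum = 89+54+54+54+54+54+54+17+226+4+99 = 759 → 02 f7.
Outer input = (K'⊕opad) ∥ inner = 33 5c 5c 5c 5c 5c 5c ∥ 02 f7.
Outer hash (tag): sum = 51+92+92+92+92+92+92+2+247 = 852 → 03 54.

0354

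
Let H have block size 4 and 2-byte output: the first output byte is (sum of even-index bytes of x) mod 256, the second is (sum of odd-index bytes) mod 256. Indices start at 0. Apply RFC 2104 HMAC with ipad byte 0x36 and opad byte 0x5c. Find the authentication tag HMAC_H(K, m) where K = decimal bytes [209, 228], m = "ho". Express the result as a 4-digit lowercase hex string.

6e8b

Key decimal bytes [209, 228] = d1 e4 is 2 bytes ≤ B = 4; zero-pad to 4 bytes: K' = d1 e4 00 00.
K' ⊕ ipad = e7 d2 36 36.  K' ⊕ opad = 8d b8 5c 5c.
Inner input = (K'⊕ipad) ∥ m = e7 d2 36 36 ∥ 68 6f.
Inner hash: even-index sum = 389 mod 256 = 133; odd-index sum = 375 mod 256 = 119 → 85 77.
Outer input = (K'⊕opad) ∥ inner = 8d b8 5c 5c ∥ 85 77.
Outer hash (tag): even-index sum = 366 mod 256 = 110; odd-index sum = 395 mod 256 = 139 → 6e 8b.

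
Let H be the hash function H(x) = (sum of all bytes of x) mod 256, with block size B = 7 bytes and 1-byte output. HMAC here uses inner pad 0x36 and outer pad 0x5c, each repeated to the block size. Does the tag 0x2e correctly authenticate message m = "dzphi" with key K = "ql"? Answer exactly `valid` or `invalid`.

Key "ql" = 71 6c is 2 bytes ≤ B = 7; zero-pad to 7 bytes: K' = 71 6c 00 00 00 00 00.
K' ⊕ ipad = 47 5a 36 36 36 36 36; K' ⊕ opad = 2d 30 5c 5c 5c 5c 5c.
Inner hash: sum = 71+90+54+54+54+54+54+100+122+112+104+105 = 974; mod 256 = 206 → ce.
Outer hash (recomputed tag): sum = 45+48+92+92+92+92+92+206 = 759; mod 256 = 247 → f7.
Recomputed tag = f7; claimed = 2e → mismatch.

invalid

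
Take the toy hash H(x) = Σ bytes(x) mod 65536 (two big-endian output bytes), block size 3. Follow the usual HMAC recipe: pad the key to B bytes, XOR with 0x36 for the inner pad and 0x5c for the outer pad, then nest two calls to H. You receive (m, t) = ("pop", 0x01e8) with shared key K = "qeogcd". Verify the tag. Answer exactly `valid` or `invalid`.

Key "qeogcd" = 71 65 6f 67 63 64 is 6 bytes > B = 3, so hash it first: H(key) = 02 73, then zero-pad to 3 bytes: K' = 02 73 00.
K' ⊕ ipad = 34 45 36; K' ⊕ opad = 5e 2f 5c.
Inner hash: sum = 52+69+54+112+111+112 = 510 → 01 fe.
Outer hash (recomputed tag): sum = 94+47+92+1+254 = 488 → 01 e8.
Recomputed tag = 01e8; claimed = 01e8 → match.

valid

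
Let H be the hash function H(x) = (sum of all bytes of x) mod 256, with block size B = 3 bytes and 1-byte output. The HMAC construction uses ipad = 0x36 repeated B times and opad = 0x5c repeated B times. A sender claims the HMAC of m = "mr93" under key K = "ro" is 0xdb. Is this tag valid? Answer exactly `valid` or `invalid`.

valid

Key "ro" = 72 6f is 2 bytes ≤ B = 3; zero-pad to 3 bytes: K' = 72 6f 00.
K' ⊕ ipad = 44 59 36; K' ⊕ opad = 2e 33 5c.
Inner hash: sum = 68+89+54+109+114+57+51 = 542; mod 256 = 30 → 1e.
Outer hash (recomputed tag): sum = 46+51+92+30 = 219 → db.
Recomputed tag = db; claimed = db → match.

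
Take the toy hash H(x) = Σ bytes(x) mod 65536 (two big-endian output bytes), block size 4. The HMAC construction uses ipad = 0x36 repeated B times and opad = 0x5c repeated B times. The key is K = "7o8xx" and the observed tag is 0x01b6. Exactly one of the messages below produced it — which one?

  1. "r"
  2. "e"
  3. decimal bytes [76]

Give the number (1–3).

1

Key "7o8xx" = 37 6f 38 78 78 is 5 bytes > B = 4, so hash it first: H(key) = 01 ce, then zero-pad to 4 bytes: K' = 01 ce 00 00.
K' ⊕ ipad = 37 f8 36 36; K' ⊕ opad = 5d 92 5c 5c.
m1: inner = H(37 f8 36 36 72) = 02 0d; tag = H(5d 92 5c 5c 02 0d) = 01b6 ← matches
m2: inner = H(37 f8 36 36 65) = 02 00; tag = H(5d 92 5c 5c 02 00) = 01a9
m3: inner = H(37 f8 36 36 4c) = 01 e7; tag = H(5d 92 5c 5c 01 e7) = 028f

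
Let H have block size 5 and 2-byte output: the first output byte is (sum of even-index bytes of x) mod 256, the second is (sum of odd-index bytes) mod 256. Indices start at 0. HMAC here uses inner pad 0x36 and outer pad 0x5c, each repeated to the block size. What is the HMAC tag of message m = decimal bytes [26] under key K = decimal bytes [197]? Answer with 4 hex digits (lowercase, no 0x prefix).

d717

Key decimal bytes [197] = c5 is 1 byte ≤ B = 5; zero-pad to 5 bytes: K' = c5 00 00 00 00.
K' ⊕ ipad = f3 36 36 36 36.  K' ⊕ opad = 99 5c 5c 5c 5c.
Inner input = (K'⊕ipad) ∥ m = f3 36 36 36 36 ∥ 1a.
Inner hash: even-index sum = 351 mod 256 = 95; odd-index sum = 134 mod 256 = 134 → 5f 86.
Outer input = (K'⊕opad) ∥ inner = 99 5c 5c 5c 5c ∥ 5f 86.
Outer hash (tag): even-index sum = 471 mod 256 = 215; odd-index sum = 279 mod 256 = 23 → d7 17.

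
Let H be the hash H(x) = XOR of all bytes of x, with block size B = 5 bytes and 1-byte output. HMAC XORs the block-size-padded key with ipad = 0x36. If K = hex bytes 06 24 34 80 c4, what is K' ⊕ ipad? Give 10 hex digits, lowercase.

Key hex bytes 06 24 34 80 c4 is exactly B = 5 bytes: K' = 06 24 34 80 c4.
XOR each byte with 0x36: 06⊕36=30, 24⊕36=12, 34⊕36=02, 80⊕36=b6, c4⊕36=f2.

301202b6f2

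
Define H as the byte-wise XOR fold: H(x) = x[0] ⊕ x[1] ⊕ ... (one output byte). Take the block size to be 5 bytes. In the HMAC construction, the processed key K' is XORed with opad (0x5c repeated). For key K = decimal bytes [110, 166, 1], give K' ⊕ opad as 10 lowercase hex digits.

Key decimal bytes [110, 166, 1] = 6e a6 01 is 3 bytes ≤ B = 5; zero-pad to 5 bytes: K' = 6e a6 01 00 00.
XOR each byte with 0x5c: 6e⊕5c=32, a6⊕5c=fa, 01⊕5c=5d, 00⊕5c=5c, 00⊕5c=5c.

32fa5d5c5c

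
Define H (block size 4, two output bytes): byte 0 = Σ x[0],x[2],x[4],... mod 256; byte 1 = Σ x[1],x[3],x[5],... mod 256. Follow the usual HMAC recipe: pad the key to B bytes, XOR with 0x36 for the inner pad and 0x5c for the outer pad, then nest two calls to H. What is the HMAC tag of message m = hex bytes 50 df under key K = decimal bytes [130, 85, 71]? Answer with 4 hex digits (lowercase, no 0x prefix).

6edd

Key decimal bytes [130, 85, 71] = 82 55 47 is 3 bytes ≤ B = 4; zero-pad to 4 bytes: K' = 82 55 47 00.
K' ⊕ ipad = b4 63 71 36.  K' ⊕ opad = de 09 1b 5c.
Inner input = (K'⊕ipad) ∥ m = b4 63 71 36 ∥ 50 df.
Inner hash: even-index sum = 373 mod 256 = 117; odd-index sum = 376 mod 256 = 120 → 75 78.
Outer input = (K'⊕opad) ∥ inner = de 09 1b 5c ∥ 75 78.
Outer hash (tag): even-index sum = 366 mod 256 = 110; odd-index sum = 221 mod 256 = 221 → 6e dd.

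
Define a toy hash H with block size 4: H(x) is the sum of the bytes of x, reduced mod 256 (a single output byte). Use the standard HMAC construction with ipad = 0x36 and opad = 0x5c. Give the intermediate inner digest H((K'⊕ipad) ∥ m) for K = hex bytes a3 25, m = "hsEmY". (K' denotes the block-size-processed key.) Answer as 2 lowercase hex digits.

fa

Key hex bytes a3 25 is 2 bytes ≤ B = 4; zero-pad to 4 bytes: K' = a3 25 00 00.
K' ⊕ ipad = 95 13 36 36.
Inner input = 95 13 36 36 ∥ 68 73 45 6d 59.
Inner hash: sum = 149+19+54+54+104+115+69+109+89 = 762; mod 256 = 250 → fa.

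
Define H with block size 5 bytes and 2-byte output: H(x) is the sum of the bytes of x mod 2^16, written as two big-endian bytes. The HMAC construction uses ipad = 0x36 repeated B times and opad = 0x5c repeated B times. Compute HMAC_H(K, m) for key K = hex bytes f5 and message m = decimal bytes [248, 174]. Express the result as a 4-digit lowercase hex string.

Key hex bytes f5 is 1 byte ≤ B = 5; zero-pad to 5 bytes: K' = f5 00 00 00 00.
K' ⊕ ipad = c3 36 36 36 36.  K' ⊕ opad = a9 5c 5c 5c 5c.
Inner input = (K'⊕ipad) ∥ m = c3 36 36 36 36 ∥ f8 ae.
Inner hash: sum = 195+54+54+54+54+248+174 = 833 → 03 41.
Outer input = (K'⊕opad) ∥ inner = a9 5c 5c 5c 5c ∥ 03 41.
Outer hash (tag): sum = 169+92+92+92+92+3+65 = 605 → 02 5d.

025d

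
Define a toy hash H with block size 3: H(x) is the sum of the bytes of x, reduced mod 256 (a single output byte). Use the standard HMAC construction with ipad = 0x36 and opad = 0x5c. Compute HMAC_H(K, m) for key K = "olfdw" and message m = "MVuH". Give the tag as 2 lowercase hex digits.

Key "olfdw" = 6f 6c 66 64 77 is 5 bytes > B = 3, so hash it first: H(key) = 1c, then zero-pad to 3 bytes: K' = 1c 00 00.
K' ⊕ ipad = 2a 36 36.  K' ⊕ opad = 40 5c 5c.
Inner input = (K'⊕ipad) ∥ m = 2a 36 36 ∥ 4d 56 75 48.
Inner hash: sum = 42+54+54+77+86+117+72 = 502; mod 256 = 246 → f6.
Outer input = (K'⊕opad) ∥ inner = 40 5c 5c ∥ f6.
Outer hash (tag): sum = 64+92+92+246 = 494; mod 256 = 238 → ee.

ee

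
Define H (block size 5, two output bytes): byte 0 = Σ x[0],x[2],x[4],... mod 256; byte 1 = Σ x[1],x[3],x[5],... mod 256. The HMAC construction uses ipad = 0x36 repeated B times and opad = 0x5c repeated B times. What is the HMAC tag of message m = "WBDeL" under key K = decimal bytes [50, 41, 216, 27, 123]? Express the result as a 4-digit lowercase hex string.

4ca2

Key decimal bytes [50, 41, 216, 27, 123] = 32 29 d8 1b 7b is exactly B = 5 bytes: K' = 32 29 d8 1b 7b.
K' ⊕ ipad = 04 1f ee 2d 4d.  K' ⊕ opad = 6e 75 84 47 27.
Inner input = (K'⊕ipad) ∥ m = 04 1f ee 2d 4d ∥ 57 42 44 65 4c.
Inner hash: even-index sum = 486 mod 256 = 230; odd-index sum = 307 mod 256 = 51 → e6 33.
Outer input = (K'⊕opad) ∥ inner = 6e 75 84 47 27 ∥ e6 33.
Outer hash (tag): even-index sum = 332 mod 256 = 76; odd-index sum = 418 mod 256 = 162 → 4c a2.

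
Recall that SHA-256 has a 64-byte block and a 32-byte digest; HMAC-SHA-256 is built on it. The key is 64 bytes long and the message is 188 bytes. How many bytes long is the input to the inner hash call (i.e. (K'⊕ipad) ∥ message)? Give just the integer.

Key is 64 ≤ 64 bytes, zero-padded: |K'| = 64.
Inner input = (K'⊕ipad) ∥ m → 64 + 188 = 252 bytes.

252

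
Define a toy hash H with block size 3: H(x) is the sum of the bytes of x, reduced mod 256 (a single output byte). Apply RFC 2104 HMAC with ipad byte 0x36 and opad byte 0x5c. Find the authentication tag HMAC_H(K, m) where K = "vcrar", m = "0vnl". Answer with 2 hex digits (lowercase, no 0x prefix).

Key "vcrar" = 76 63 72 61 72 is 5 bytes > B = 3, so hash it first: H(key) = 1e, then zero-pad to 3 bytes: K' = 1e 00 00.
K' ⊕ ipad = 28 36 36.  K' ⊕ opad = 42 5c 5c.
Inner input = (K'⊕ipad) ∥ m = 28 36 36 ∥ 30 76 6e 6c.
Inner hash: sum = 40+54+54+48+118+110+108 = 532; mod 256 = 20 → 14.
Outer input = (K'⊕opad) ∥ inner = 42 5c 5c ∥ 14.
Outer hash (tag): sum = 66+92+92+20 = 270; mod 256 = 14 → 0e.

0e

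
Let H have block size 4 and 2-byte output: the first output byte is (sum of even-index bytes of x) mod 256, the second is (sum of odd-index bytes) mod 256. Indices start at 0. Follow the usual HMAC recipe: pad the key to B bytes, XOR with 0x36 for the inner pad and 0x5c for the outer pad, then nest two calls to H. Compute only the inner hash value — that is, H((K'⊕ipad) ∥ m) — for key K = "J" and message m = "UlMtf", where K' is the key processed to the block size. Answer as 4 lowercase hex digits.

Key "J" = 4a is 1 byte ≤ B = 4; zero-pad to 4 bytes: K' = 4a 00 00 00.
K' ⊕ ipad = 7c 36 36 36.
Inner input = 7c 36 36 36 ∥ 55 6c 4d 74 66.
Inner hash: even-index sum = 442 mod 256 = 186; odd-index sum = 332 mod 256 = 76 → ba 4c.

ba4c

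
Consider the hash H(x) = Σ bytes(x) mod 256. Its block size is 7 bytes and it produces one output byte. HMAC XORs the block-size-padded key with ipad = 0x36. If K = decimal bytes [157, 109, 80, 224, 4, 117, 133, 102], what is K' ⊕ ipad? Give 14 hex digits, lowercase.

a8363636363636

Key decimal bytes [157, 109, 80, 224, 4, 117, 133, 102] = 9d 6d 50 e0 04 75 85 66 is 8 bytes > B = 7, so hash it first: H(key) = 9e, then zero-pad to 7 bytes: K' = 9e 00 00 00 00 00 00.
XOR each byte with 0x36: 9e⊕36=a8, 00⊕36=36, 00⊕36=36, 00⊕36=36, 00⊕36=36, 00⊕36=36, 00⊕36=36.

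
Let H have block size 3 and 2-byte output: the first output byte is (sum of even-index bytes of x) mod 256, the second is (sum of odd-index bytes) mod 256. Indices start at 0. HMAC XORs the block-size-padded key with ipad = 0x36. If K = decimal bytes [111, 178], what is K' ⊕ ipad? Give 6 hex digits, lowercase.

598436

Key decimal bytes [111, 178] = 6f b2 is 2 bytes ≤ B = 3; zero-pad to 3 bytes: K' = 6f b2 00.
XOR each byte with 0x36: 6f⊕36=59, b2⊕36=84, 00⊕36=36.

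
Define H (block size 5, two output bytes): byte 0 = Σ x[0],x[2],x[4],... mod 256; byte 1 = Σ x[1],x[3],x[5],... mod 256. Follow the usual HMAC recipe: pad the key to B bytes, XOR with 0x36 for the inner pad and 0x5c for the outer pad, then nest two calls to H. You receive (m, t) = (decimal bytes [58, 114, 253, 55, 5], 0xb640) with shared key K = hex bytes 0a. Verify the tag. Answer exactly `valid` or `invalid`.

Key hex bytes 0a is 1 byte ≤ B = 5; zero-pad to 5 bytes: K' = 0a 00 00 00 00.
K' ⊕ ipad = 3c 36 36 36 36; K' ⊕ opad = 56 5c 5c 5c 5c.
Inner hash: even-index sum = 337 mod 256 = 81; odd-index sum = 424 mod 256 = 168 → 51 a8.
Outer hash (recomputed tag): even-index sum = 438 mod 256 = 182; odd-index sum = 265 mod 256 = 9 → b6 09.
Recomputed tag = b609; claimed = b640 → mismatch.

invalid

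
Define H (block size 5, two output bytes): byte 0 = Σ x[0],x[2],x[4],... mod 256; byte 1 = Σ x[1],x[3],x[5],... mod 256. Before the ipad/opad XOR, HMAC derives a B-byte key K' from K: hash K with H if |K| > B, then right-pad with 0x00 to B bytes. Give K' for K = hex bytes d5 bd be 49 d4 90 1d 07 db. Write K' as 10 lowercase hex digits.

|K| = 9 > B = 5, so first hash the key.
H(K): even-index sum = 863 mod 256 = 95; odd-index sum = 413 mod 256 = 157 → 5f 9d.
Zero-pad H(K) = 5f 9d to 5 bytes: K' = 5f 9d 00 00 00.

5f9d000000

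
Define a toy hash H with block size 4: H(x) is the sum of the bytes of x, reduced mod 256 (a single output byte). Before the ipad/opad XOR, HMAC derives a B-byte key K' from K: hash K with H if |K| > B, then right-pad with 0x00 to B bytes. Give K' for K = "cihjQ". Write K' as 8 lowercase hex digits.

|K| = 5 > B = 4, so first hash the key.
H(K): sum = 99+105+104+106+81 = 495; mod 256 = 239 → ef.
Zero-pad H(K) = ef to 4 bytes: K' = ef 00 00 00.

ef000000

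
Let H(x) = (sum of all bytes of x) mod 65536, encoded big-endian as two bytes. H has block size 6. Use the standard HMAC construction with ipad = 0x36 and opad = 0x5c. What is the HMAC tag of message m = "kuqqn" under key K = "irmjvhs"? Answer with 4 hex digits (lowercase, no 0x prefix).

02a3

Key "irmjvhs" = 69 72 6d 6a 76 68 73 is 7 bytes > B = 6, so hash it first: H(key) = 03 03, then zero-pad to 6 bytes: K' = 03 03 00 00 00 00.
K' ⊕ ipad = 35 35 36 36 36 36.  K' ⊕ opad = 5f 5f 5c 5c 5c 5c.
Inner input = (K'⊕ipad) ∥ m = 35 35 36 36 36 36 ∥ 6b 75 71 71 6e.
Inner hash: sum = 53+53+54+54+54+54+107+117+113+113+110 = 882 → 03 72.
Outer input = (K'⊕opad) ∥ inner = 5f 5f 5c 5c 5c 5c ∥ 03 72.
Outer hash (tag): sum = 95+95+92+92+92+92+3+114 = 675 → 02 a3.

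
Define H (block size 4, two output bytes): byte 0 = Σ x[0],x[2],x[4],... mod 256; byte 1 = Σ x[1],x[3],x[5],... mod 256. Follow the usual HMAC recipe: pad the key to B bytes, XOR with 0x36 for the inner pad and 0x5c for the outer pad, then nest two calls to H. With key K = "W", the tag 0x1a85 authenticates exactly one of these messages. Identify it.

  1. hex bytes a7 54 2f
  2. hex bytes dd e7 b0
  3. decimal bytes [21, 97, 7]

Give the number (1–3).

Key "W" = 57 is 1 byte ≤ B = 4; zero-pad to 4 bytes: K' = 57 00 00 00.
K' ⊕ ipad = 61 36 36 36; K' ⊕ opad = 0b 5c 5c 5c.
m1: inner = H(61 36 36 36 a7 54 2f) = 6d c0; tag = H(0b 5c 5c 5c 6d c0) = d478
m2: inner = H(61 36 36 36 dd e7 b0) = 24 53; tag = H(0b 5c 5c 5c 24 53) = 8b0b
m3: inner = H(61 36 36 36 15 61 07) = b3 cd; tag = H(0b 5c 5c 5c b3 cd) = 1a85 ← matches

3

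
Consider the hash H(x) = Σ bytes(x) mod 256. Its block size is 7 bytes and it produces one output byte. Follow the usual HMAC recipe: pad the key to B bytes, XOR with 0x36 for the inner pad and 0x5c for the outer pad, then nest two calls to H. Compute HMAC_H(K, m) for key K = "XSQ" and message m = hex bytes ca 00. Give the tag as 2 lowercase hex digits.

6c

Key "XSQ" = 58 53 51 is 3 bytes ≤ B = 7; zero-pad to 7 bytes: K' = 58 53 51 00 00 00 00.
K' ⊕ ipad = 6e 65 67 36 36 36 36.  K' ⊕ opad = 04 0f 0d 5c 5c 5c 5c.
Inner input = (K'⊕ipad) ∥ m = 6e 65 67 36 36 36 36 ∥ ca 00.
Inner hash: sum = 110+101+103+54+54+54+54+202+0 = 732; mod 256 = 220 → dc.
Outer input = (K'⊕opad) ∥ inner = 04 0f 0d 5c 5c 5c 5c ∥ dc.
Outer hash (tag): sum = 4+15+13+92+92+92+92+220 = 620; mod 256 = 108 → 6c.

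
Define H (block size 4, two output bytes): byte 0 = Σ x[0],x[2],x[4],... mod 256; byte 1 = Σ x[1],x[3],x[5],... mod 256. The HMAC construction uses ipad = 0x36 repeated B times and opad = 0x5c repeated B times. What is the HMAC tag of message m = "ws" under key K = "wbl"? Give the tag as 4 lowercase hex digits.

Key "wbl" = 77 62 6c is 3 bytes ≤ B = 4; zero-pad to 4 bytes: K' = 77 62 6c 00.
K' ⊕ ipad = 41 54 5a 36.  K' ⊕ opad = 2b 3e 30 5c.
Inner input = (K'⊕ipad) ∥ m = 41 54 5a 36 ∥ 77 73.
Inner hash: even-index sum = 274 mod 256 = 18; odd-index sum = 253 mod 256 = 253 → 12 fd.
Outer input = (K'⊕opad) ∥ inner = 2b 3e 30 5c ∥ 12 fd.
Outer hash (tag): even-index sum = 109 mod 256 = 109; odd-index sum = 407 mod 256 = 151 → 6d 97.

6d97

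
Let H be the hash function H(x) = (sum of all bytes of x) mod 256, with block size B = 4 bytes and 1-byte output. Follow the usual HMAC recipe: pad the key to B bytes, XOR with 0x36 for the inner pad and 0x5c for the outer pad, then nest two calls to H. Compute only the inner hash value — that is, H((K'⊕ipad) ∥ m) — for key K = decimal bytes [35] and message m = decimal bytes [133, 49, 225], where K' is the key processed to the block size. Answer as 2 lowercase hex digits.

4e

Key decimal bytes [35] = 23 is 1 byte ≤ B = 4; zero-pad to 4 bytes: K' = 23 00 00 00.
K' ⊕ ipad = 15 36 36 36.
Inner input = 15 36 36 36 ∥ 85 31 e1.
Inner hash: sum = 21+54+54+54+133+49+225 = 590; mod 256 = 78 → 4e.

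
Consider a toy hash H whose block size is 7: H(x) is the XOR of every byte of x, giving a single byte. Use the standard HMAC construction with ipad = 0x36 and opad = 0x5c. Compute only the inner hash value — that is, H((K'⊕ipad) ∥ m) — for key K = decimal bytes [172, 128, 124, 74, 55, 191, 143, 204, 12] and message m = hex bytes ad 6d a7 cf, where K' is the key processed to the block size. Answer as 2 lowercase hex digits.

43

Key decimal bytes [172, 128, 124, 74, 55, 191, 143, 204, 12] = ac 80 7c 4a 37 bf 8f cc 0c is 9 bytes > B = 7, so hash it first: H(key) = dd, then zero-pad to 7 bytes: K' = dd 00 00 00 00 00 00.
K' ⊕ ipad = eb 36 36 36 36 36 36.
Inner input = eb 36 36 36 36 36 36 ∥ ad 6d a7 cf.
Inner hash: XOR eb⊕36⊕36⊕36⊕36⊕36⊕36⊕ad⊕6d⊕a7⊕cf = 43.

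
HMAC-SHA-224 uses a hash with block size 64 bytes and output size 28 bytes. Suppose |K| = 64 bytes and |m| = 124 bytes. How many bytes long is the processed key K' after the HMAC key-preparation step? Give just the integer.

Key is 64 ≤ 64 bytes, zero-padded: |K'| = 64.

64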